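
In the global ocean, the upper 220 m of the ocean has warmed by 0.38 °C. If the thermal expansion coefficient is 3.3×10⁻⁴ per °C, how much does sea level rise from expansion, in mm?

28 mm of thermosteric rise

Δh = αΔT·H = 3.3×10⁻⁴ × 0.38 × 220 = 0.027588 m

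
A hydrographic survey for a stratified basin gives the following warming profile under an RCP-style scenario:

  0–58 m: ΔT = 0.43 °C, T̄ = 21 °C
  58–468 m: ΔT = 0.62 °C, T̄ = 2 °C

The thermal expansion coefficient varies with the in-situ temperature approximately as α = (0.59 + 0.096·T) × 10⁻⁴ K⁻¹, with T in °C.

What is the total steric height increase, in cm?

Layer 1: α = (0.59 + 0.096×21)×10⁻⁴ = 2.606×10⁻⁴ K⁻¹
Layer 2: α = (0.59 + 0.096×2)×10⁻⁴ = 0.782×10⁻⁴ K⁻¹
0–58 m: 58 × 0.43 × 2.606×10⁻⁴ = 0.006499364 m
0.782×10⁻⁴ × 410 × 0.62 = 0.01987844 m
Δh = 0.006499364 + 0.01987844 = 0.026377804 m ≈ 2.64 cm

about 2.64 cm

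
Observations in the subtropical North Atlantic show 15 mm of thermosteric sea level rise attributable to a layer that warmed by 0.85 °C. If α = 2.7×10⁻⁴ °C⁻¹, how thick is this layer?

H = Δh/(αΔT) = 0.015 / (2.7×10⁻⁴ × 0.85) ≈ 65.36 m

about 65 m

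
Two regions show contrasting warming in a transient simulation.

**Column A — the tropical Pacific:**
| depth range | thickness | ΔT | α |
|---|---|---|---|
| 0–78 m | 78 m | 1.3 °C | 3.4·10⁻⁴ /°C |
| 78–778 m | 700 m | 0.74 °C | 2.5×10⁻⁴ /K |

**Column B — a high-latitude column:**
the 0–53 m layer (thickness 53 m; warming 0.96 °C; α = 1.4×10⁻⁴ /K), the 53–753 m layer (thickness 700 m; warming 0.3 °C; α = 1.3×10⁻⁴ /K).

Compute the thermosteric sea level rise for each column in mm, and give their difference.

Δh_A ≈ 160 mm, Δh_B ≈ 34 mm; difference ≈ 130 mm

A Layer 1: 78 × 3.4×10⁻⁴ × 1.3 = 0.034476 m
A 78–778 m: 0.74 × 700 × 2.5×10⁻⁴ = 0.12950 m
A total: 0.163976 m
B 0–53 m: 1.4×10⁻⁴ × 0.96 × 53 = 0.0071232 m
B 53–753 m: 1.3×10⁻⁴ × 0.3 × 700 = 0.02730 m
B total: 0.0344232 m
Difference: 0.163976 − 0.0344232 = 0.1295528 m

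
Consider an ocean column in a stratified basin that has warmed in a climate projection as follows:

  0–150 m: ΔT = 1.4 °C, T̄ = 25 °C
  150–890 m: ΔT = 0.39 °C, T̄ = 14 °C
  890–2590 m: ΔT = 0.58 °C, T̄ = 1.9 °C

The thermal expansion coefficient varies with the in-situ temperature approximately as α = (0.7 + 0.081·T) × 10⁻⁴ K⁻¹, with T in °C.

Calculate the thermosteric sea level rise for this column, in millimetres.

Δh = 194 mm

Layer 1: α = (0.7 + 0.081×25)×10⁻⁴ = 2.725×10⁻⁴ K⁻¹
Layer 2: α = (0.7 + 0.081×14)×10⁻⁴ = 1.834×10⁻⁴ K⁻¹
Layer 3: α = (0.7 + 0.081×1.9)×10⁻⁴ = 0.8539×10⁻⁴ K⁻¹
0–150 m: 1.4 × 2.725×10⁻⁴ × 150 = 0.057225 m
Layer 2: 0.39 × 1.834×10⁻⁴ × 740 = 0.05292924 m
Layer 3: 1700 × 0.8539×10⁻⁴ × 0.58 = 0.08419454 m
Δh = 0.057225 + 0.05292924 + 0.08419454 = 0.19434878 m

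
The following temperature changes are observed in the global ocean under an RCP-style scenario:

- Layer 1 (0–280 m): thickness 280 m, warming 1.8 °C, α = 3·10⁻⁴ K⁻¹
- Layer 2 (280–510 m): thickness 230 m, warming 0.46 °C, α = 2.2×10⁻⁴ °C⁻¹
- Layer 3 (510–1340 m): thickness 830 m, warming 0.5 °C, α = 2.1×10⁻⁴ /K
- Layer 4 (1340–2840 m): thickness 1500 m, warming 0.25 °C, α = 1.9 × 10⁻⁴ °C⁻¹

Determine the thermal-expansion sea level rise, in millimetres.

333 mm of thermosteric rise

Layer 1: 1.8 × 3×10⁻⁴ × 280 = 0.15120 m
280–510 m: 0.46 × 230 × 2.2×10⁻⁴ = 0.023276 m
510–1340 m: 2.1×10⁻⁴ × 830 × 0.5 = 0.08715 m
Layer 4: 1.9×10⁻⁴ × 0.25 × 1500 = 0.07125 m
Δh = 0.15120 + 0.023276 + 0.08715 + 0.07125 = 0.332876 m ≈ 333 mm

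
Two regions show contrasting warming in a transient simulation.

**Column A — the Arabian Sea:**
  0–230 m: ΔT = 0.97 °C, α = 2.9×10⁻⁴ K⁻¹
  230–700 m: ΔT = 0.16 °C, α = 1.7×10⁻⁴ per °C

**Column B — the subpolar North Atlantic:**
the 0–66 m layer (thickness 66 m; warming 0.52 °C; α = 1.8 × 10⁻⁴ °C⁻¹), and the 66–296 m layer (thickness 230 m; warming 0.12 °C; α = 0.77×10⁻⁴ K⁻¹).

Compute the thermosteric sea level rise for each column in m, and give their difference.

A 0.97 × 230 × 2.9×10⁻⁴ = 0.064699 m
A Layer 2: 470 × 1.7×10⁻⁴ × 0.16 = 0.012784 m
A total: 0.077483 m
B Layer 1: 66 × 0.52 × 1.8×10⁻⁴ = 0.0061776 m
B Layer 2: 230 × 0.77×10⁻⁴ × 0.12 = 0.0021252 m
B total: 0.0083028 m
Difference: 0.077483 − 0.0083028 = 0.0691802 m

Δh_A ≈ 0.077 m, Δh_B ≈ 0.0083 m; difference ≈ 0.069 m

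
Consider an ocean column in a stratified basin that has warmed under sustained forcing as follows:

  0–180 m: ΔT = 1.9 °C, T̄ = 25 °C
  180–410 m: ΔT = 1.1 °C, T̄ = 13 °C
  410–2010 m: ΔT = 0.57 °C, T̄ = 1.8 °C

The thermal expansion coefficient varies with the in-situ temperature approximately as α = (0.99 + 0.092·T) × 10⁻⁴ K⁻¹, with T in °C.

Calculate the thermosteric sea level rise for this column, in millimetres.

Δh ≈ 270 mm

Layer 1: α = (0.99 + 0.092×25)×10⁻⁴ = 3.29×10⁻⁴ K⁻¹
Layer 2: α = (0.99 + 0.092×13)×10⁻⁴ = 2.186×10⁻⁴ K⁻¹
Layer 3: α = (0.99 + 0.092×1.8)×10⁻⁴ = 1.1556×10⁻⁴ K⁻¹
0–180 m: 1.9 × 3.29×10⁻⁴ × 180 = 0.112518 m
1.1 × 230 × 2.186×10⁻⁴ = 0.0553058 m
1.1556×10⁻⁴ × 0.57 × 1600 = 0.10539072 m
Δh = 0.112518 + 0.0553058 + 0.10539072 = 0.27321452 m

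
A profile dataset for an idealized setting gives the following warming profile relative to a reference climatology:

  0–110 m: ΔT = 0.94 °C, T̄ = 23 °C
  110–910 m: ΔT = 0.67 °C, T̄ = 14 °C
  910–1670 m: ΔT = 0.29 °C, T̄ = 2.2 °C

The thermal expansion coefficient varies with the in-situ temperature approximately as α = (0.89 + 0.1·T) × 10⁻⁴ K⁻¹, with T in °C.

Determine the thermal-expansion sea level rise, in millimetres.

Δh ≈ 180 mm

Layer 1: α = (0.89 + 0.1×23)×10⁻⁴ = 3.19×10⁻⁴ K⁻¹
Layer 2: α = (0.89 + 0.1×14)×10⁻⁴ = 2.29×10⁻⁴ K⁻¹
Layer 3: α = (0.89 + 0.1×2.2)×10⁻⁴ = 1.11×10⁻⁴ K⁻¹
Layer 1: 110 × 0.94 × 3.19×10⁻⁴ = 0.0329846 m
Layer 2: 0.67 × 2.29×10⁻⁴ × 800 = 0.122744 m
910–1670 m: 760 × 1.11×10⁻⁴ × 0.29 = 0.0244644 m
Δh = 0.0329846 + 0.122744 + 0.0244644 = 0.180193 m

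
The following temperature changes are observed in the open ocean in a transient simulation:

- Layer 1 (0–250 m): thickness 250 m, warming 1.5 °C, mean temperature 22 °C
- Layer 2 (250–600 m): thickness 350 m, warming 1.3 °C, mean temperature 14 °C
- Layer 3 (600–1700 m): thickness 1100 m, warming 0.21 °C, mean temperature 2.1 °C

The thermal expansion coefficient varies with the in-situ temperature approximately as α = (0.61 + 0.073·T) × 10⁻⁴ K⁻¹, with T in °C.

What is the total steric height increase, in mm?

175 mm of thermosteric rise

Layer 1: α = (0.61 + 0.073×22)×10⁻⁴ = 2.216×10⁻⁴ K⁻¹
Layer 2: α = (0.61 + 0.073×14)×10⁻⁴ = 1.632×10⁻⁴ K⁻¹
Layer 3: α = (0.61 + 0.073×2.1)×10⁻⁴ = 0.7633×10⁻⁴ K⁻¹
2.216×10⁻⁴ × 1.5 × 250 = 0.08310 m
250–600 m: 350 × 1.3 × 1.632×10⁻⁴ = 0.074256 m
0.7633×10⁻⁴ × 0.21 × 1100 = 0.01763223 m
Δh = 0.08310 + 0.074256 + 0.01763223 = 0.17498823 m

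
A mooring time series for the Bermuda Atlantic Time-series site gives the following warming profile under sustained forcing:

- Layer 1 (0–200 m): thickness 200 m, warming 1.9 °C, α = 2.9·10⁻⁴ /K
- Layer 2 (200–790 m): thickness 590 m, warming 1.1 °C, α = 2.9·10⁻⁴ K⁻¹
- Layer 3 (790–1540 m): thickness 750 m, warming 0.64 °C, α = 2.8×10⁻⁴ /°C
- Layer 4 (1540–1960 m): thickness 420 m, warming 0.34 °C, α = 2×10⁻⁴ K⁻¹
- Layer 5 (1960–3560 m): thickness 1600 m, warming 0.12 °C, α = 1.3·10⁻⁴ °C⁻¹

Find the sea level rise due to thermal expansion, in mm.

486 mm of thermosteric rise

0–200 m: 200 × 2.9×10⁻⁴ × 1.9 = 0.11020 m
200–790 m: 1.1 × 2.9×10⁻⁴ × 590 = 0.18821 m
790–1540 m: 2.8×10⁻⁴ × 0.64 × 750 = 0.13440 m
Layer 4: 0.34 × 420 × 2×10⁻⁴ = 0.02856 m
1.3×10⁻⁴ × 1600 × 0.12 = 0.02496 m
Δh = 0.11020 + 0.18821 + 0.13440 + 0.02856 + 0.02496 = 0.48633 m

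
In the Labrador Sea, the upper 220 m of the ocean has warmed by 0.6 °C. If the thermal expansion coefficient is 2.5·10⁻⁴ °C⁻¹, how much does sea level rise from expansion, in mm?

33.0 mm of thermosteric rise

Δh = αΔT·H = 2.5×10⁻⁴ × 0.6 × 220 = 0.03300 m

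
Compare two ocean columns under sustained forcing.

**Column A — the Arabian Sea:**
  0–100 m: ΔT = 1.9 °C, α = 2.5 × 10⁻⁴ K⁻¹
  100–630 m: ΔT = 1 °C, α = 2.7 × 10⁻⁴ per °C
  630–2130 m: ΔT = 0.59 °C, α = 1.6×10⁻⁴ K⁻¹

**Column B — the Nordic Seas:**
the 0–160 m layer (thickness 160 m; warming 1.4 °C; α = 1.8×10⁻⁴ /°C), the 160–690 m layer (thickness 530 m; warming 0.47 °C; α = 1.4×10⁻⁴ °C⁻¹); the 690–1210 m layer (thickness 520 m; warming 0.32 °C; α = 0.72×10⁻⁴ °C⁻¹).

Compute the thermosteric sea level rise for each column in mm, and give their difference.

A 0–100 m: 2.5×10⁻⁴ × 100 × 1.9 = 0.04750 m
A 100–630 m: 2.7×10⁻⁴ × 1 × 530 = 0.14310 m
A 630–2130 m: 1.6×10⁻⁴ × 0.59 × 1500 = 0.14160 m
A total: 0.33220 m
B 1.4 × 1.8×10⁻⁴ × 160 = 0.04032 m
B 1.4×10⁻⁴ × 530 × 0.47 = 0.034874 m
B Layer 3: 520 × 0.72×10⁻⁴ × 0.32 = 0.0119808 m
B total: 0.0871748 m
Difference: 0.33220 − 0.0871748 = 0.2450252 m

A: 332 mm; B: 87.2 mm; difference 245 mm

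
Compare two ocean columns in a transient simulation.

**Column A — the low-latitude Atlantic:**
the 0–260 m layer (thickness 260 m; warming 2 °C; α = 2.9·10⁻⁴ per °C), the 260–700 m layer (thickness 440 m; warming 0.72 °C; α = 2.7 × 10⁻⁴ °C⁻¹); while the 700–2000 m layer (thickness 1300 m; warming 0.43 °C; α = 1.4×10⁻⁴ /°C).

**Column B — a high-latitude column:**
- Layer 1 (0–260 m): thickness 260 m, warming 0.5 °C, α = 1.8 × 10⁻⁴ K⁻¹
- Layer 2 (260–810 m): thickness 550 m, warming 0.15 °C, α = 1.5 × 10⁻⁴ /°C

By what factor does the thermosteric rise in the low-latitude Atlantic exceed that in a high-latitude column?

A 260 × 2 × 2.9×10⁻⁴ = 0.15080 m
A 260–700 m: 440 × 0.72 × 2.7×10⁻⁴ = 0.085536 m
A 1300 × 0.43 × 1.4×10⁻⁴ = 0.07826 m
A total: 0.314596 m
B Layer 1: 260 × 0.5 × 1.8×10⁻⁴ = 0.02340 m
B Layer 2: 550 × 1.5×10⁻⁴ × 0.15 = 0.012375 m
B total: 0.035775 m
Ratio: 0.314596 / 0.035775 ≈ 8.794

8.79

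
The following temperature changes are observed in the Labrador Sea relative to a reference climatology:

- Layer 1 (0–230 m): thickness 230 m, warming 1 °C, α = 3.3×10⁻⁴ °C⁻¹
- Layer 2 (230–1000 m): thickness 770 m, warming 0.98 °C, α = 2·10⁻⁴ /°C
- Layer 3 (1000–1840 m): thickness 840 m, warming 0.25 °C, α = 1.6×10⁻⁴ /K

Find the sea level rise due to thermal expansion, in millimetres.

0–230 m: 230 × 3.3×10⁻⁴ × 1 = 0.07590 m
0.98 × 2×10⁻⁴ × 770 = 0.15092 m
1000–1840 m: 840 × 1.6×10⁻⁴ × 0.25 = 0.03360 m
Δh = 0.07590 + 0.15092 + 0.03360 = 0.26042 m

260 mm of thermosteric rise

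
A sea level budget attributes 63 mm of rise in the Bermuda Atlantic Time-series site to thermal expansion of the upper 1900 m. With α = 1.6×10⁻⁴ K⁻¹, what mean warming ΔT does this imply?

ΔT ≈ 0.207 °C

ΔT = Δh/(αH) = 0.063 / (1.6×10⁻⁴ × 1900) ≈ 0.2072 °C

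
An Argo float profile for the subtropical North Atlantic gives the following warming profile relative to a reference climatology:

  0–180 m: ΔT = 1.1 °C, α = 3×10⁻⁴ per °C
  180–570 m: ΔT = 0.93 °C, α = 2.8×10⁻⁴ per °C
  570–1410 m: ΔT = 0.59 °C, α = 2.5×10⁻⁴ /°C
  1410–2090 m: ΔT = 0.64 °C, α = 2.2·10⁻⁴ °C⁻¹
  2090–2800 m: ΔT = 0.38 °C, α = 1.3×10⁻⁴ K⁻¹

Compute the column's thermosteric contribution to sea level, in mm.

Layer 1: 180 × 1.1 × 3×10⁻⁴ = 0.05940 m
180–570 m: 390 × 2.8×10⁻⁴ × 0.93 = 0.101556 m
Layer 3: 2.5×10⁻⁴ × 840 × 0.59 = 0.12390 m
0.64 × 2.2×10⁻⁴ × 680 = 0.095744 m
Layer 5: 0.38 × 710 × 1.3×10⁻⁴ = 0.035074 m
Δh = 0.05940 + 0.101556 + 0.12390 + 0.095744 + 0.035074 = 0.415674 m

Δh ≈ 416 mm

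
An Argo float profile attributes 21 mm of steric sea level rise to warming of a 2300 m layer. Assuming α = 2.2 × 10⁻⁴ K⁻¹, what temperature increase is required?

ΔT = Δh/(αH) = 0.021 / (2.2×10⁻⁴ × 2300) ≈ 0.04150 K

0.0415 K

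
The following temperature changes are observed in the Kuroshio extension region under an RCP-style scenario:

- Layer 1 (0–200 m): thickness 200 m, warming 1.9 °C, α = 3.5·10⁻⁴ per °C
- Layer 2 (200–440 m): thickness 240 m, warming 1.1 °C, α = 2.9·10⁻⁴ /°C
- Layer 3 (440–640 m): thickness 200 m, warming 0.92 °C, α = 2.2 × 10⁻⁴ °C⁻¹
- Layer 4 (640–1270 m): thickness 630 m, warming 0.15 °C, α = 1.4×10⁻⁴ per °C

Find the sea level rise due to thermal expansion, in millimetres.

263 mm of thermosteric rise

3.5×10⁻⁴ × 200 × 1.9 = 0.13300 m
Layer 2: 240 × 1.1 × 2.9×10⁻⁴ = 0.07656 m
0.92 × 200 × 2.2×10⁻⁴ = 0.04048 m
640–1270 m: 630 × 1.4×10⁻⁴ × 0.15 = 0.01323 m
Δh = 0.13300 + 0.07656 + 0.04048 + 0.01323 = 0.26327 m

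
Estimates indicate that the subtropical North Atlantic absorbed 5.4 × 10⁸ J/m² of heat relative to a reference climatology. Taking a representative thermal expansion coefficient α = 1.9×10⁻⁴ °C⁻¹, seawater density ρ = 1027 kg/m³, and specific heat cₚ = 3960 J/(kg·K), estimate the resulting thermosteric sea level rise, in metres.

0.025 m

Δh = αQ/(ρcₚ) = 1.9×10⁻⁴ × 5.4×10⁸ / (1027 × 3960) ≈ 0.025228 m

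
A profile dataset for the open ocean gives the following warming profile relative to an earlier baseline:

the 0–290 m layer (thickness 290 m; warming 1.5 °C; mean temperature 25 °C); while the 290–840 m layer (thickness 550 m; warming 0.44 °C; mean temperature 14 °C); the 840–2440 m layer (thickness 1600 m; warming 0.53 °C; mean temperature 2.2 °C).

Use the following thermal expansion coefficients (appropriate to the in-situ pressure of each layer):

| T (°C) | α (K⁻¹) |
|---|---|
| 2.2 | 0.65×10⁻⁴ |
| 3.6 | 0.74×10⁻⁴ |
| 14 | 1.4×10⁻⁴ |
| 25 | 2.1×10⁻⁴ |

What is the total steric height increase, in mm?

Layer 1 at 25 °C → α = 2.1×10⁻⁴ K⁻¹
Layer 2 at 14 °C → α = 1.4×10⁻⁴ K⁻¹
Layer 3 at 2.2 °C → α = 0.65×10⁻⁴ K⁻¹
Layer 1: 2.1×10⁻⁴ × 290 × 1.5 = 0.09135 m
0.44 × 1.4×10⁻⁴ × 550 = 0.03388 m
Layer 3: 0.53 × 1600 × 0.65×10⁻⁴ = 0.05512 m
Δh = 0.09135 + 0.03388 + 0.05512 = 0.18035 m ≈ 180 mm

180 mm of thermosteric rise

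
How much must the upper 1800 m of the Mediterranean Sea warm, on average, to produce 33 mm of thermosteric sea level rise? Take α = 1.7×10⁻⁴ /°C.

ΔT = Δh/(αH) = 0.033 / (1.7×10⁻⁴ × 1800) ≈ 0.1078 °C

about 0.108 °C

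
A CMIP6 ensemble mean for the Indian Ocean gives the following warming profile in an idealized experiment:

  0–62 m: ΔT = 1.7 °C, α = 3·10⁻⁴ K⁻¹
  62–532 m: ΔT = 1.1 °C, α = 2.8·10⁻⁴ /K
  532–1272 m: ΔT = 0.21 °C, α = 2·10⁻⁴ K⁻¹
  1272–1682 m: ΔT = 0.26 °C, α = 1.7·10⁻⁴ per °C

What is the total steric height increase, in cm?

1.7 × 62 × 3×10⁻⁴ = 0.03162 m
Layer 2: 470 × 1.1 × 2.8×10⁻⁴ = 0.14476 m
0.21 × 740 × 2×10⁻⁴ = 0.03108 m
0.26 × 1.7×10⁻⁴ × 410 = 0.018122 m
Δh = 0.03162 + 0.14476 + 0.03108 + 0.018122 = 0.225582 m

Δh ≈ 23 cm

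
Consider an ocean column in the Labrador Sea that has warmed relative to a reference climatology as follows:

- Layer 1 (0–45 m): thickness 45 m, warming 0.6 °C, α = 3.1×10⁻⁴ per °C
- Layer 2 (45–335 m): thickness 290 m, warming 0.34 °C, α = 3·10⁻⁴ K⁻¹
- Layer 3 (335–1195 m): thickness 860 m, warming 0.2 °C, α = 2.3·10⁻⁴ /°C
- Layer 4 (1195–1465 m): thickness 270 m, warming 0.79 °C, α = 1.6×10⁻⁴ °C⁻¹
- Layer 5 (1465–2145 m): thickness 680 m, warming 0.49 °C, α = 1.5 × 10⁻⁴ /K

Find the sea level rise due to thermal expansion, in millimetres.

0–45 m: 3.1×10⁻⁴ × 45 × 0.6 = 0.00837 m
45–335 m: 290 × 3×10⁻⁴ × 0.34 = 0.02958 m
Layer 3: 2.3×10⁻⁴ × 860 × 0.2 = 0.03956 m
270 × 0.79 × 1.6×10⁻⁴ = 0.034128 m
1.5×10⁻⁴ × 680 × 0.49 = 0.04998 m
Δh = 0.00837 + 0.02958 + 0.03956 + 0.034128 + 0.04998 = 0.161618 m ≈ 162 mm

Δh = 162 mm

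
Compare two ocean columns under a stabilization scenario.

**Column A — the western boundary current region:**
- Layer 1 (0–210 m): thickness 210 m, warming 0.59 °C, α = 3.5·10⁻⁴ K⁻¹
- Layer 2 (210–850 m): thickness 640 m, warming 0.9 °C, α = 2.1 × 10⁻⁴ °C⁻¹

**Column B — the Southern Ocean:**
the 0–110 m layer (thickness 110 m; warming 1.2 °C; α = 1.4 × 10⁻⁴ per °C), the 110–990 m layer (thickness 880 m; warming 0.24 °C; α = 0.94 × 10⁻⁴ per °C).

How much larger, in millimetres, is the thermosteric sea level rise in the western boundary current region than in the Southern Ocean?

130 mm larger

A Layer 1: 3.5×10⁻⁴ × 210 × 0.59 = 0.043365 m
A 640 × 2.1×10⁻⁴ × 0.9 = 0.12096 m
A total: 0.164325 m
B 0–110 m: 1.4×10⁻⁴ × 110 × 1.2 = 0.01848 m
B 110–990 m: 0.24 × 0.94×10⁻⁴ × 880 = 0.0198528 m
B total: 0.0383328 m
Difference: 0.164325 − 0.0383328 = 0.1259922 m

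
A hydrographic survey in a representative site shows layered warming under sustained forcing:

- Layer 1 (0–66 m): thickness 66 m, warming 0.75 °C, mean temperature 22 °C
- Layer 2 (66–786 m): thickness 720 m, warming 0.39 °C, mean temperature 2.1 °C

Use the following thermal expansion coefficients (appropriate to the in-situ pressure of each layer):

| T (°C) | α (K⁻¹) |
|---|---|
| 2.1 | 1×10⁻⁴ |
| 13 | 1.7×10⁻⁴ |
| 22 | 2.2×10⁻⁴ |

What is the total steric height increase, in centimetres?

Δh = 3.90 cm

Layer 1 at 22 °C → α = 2.2×10⁻⁴ K⁻¹
Layer 2 at 2.1 °C → α = 1×10⁻⁴ K⁻¹
Layer 1: 66 × 2.2×10⁻⁴ × 0.75 = 0.01089 m
720 × 1×10⁻⁴ × 0.39 = 0.02808 m
Δh = 0.01089 + 0.02808 = 0.03897 m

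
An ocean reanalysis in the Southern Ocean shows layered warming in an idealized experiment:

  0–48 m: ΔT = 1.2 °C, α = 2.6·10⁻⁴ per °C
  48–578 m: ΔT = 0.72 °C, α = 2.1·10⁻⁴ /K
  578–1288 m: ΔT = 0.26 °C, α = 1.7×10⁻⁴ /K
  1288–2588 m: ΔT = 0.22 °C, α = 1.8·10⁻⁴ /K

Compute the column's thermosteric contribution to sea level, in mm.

0–48 m: 48 × 1.2 × 2.6×10⁻⁴ = 0.014976 m
Layer 2: 0.72 × 530 × 2.1×10⁻⁴ = 0.080136 m
Layer 3: 1.7×10⁻⁴ × 710 × 0.26 = 0.031382 m
1300 × 1.8×10⁻⁴ × 0.22 = 0.05148 m
Δh = 0.014976 + 0.080136 + 0.031382 + 0.05148 = 0.177974 m

about 180 mm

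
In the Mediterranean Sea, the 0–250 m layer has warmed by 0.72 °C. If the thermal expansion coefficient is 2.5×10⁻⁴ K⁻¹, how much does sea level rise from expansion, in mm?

Δh = αΔT·H = 2.5×10⁻⁴ × 0.72 × 250 = 0.04500 m

45 mm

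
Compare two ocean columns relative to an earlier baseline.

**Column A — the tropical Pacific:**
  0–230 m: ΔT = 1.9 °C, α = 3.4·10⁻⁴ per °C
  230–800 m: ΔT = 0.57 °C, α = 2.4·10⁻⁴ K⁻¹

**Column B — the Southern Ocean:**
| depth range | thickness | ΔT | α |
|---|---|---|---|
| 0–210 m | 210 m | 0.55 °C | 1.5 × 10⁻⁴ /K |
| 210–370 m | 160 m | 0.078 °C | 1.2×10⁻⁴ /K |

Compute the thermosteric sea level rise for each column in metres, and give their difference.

A 230 × 3.4×10⁻⁴ × 1.9 = 0.14858 m
A 230–800 m: 570 × 0.57 × 2.4×10⁻⁴ = 0.077976 m
A total: 0.226556 m
B 0–210 m: 210 × 1.5×10⁻⁴ × 0.55 = 0.017325 m
B 210–370 m: 0.078 × 160 × 1.2×10⁻⁴ = 0.0014976 m
B total: 0.0188226 m
Difference: 0.226556 − 0.0188226 = 0.2077334 m

A: 0.227 m; B: 0.0188 m; difference 0.208 m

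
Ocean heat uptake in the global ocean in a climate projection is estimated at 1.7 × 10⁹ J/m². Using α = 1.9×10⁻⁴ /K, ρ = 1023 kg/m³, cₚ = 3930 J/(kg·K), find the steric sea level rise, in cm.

Δh = αQ/(ρcₚ) = 1.9×10⁻⁴ × 1.7×10⁹ / (1023 × 3930) ≈ 0.08034 m

Δh = 8.03 cm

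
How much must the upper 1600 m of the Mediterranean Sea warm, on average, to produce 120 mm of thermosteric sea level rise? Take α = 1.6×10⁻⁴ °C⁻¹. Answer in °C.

0.47 °C

ΔT = Δh/(αH) = 0.12 / (1.6×10⁻⁴ × 1600) ≈ 0.4688 °C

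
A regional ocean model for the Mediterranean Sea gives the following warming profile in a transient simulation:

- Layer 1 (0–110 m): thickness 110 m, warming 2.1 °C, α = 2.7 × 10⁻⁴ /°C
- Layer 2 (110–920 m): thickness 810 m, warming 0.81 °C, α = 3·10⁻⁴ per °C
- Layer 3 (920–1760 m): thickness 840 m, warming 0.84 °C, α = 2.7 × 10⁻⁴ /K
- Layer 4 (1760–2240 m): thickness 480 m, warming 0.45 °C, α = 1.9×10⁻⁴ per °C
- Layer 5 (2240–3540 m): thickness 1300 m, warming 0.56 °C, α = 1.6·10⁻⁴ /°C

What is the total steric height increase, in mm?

about 607 mm

2.1 × 2.7×10⁻⁴ × 110 = 0.06237 m
Layer 2: 0.81 × 810 × 3×10⁻⁴ = 0.19683 m
Layer 3: 2.7×10⁻⁴ × 0.84 × 840 = 0.190512 m
1760–2240 m: 0.45 × 480 × 1.9×10⁻⁴ = 0.04104 m
Layer 5: 0.56 × 1.6×10⁻⁴ × 1300 = 0.11648 m
Δh = 0.06237 + 0.19683 + 0.190512 + 0.04104 + 0.11648 = 0.607232 m ≈ 607 mm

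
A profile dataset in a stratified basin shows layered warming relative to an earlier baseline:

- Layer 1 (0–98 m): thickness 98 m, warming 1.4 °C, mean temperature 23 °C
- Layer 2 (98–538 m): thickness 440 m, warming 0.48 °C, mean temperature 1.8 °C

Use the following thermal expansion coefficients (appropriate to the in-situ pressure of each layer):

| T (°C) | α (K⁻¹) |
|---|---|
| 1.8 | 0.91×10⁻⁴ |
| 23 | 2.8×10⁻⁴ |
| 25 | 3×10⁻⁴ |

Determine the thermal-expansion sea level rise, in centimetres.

5.8 cm

Layer 1 at 23 °C → α = 2.8×10⁻⁴ K⁻¹
Layer 2 at 1.8 °C → α = 0.91×10⁻⁴ K⁻¹
0–98 m: 98 × 1.4 × 2.8×10⁻⁴ = 0.038416 m
98–538 m: 0.48 × 0.91×10⁻⁴ × 440 = 0.0192192 m
Δh = 0.038416 + 0.0192192 = 0.0576352 m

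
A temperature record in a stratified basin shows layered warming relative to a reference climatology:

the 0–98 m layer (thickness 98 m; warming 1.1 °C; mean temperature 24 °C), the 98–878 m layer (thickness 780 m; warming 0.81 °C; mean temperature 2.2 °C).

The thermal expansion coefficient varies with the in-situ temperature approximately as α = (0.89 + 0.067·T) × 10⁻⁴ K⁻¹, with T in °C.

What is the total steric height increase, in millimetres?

92 mm of thermosteric rise

Layer 1: α = (0.89 + 0.067×24)×10⁻⁴ = 2.498×10⁻⁴ K⁻¹
Layer 2: α = (0.89 + 0.067×2.2)×10⁻⁴ = 1.0374×10⁻⁴ K⁻¹
Layer 1: 98 × 1.1 × 2.498×10⁻⁴ = 0.02692844 m
98–878 m: 780 × 0.81 × 1.0374×10⁻⁴ = 0.065542932 m
Δh = 0.02692844 + 0.065542932 = 0.092471372 m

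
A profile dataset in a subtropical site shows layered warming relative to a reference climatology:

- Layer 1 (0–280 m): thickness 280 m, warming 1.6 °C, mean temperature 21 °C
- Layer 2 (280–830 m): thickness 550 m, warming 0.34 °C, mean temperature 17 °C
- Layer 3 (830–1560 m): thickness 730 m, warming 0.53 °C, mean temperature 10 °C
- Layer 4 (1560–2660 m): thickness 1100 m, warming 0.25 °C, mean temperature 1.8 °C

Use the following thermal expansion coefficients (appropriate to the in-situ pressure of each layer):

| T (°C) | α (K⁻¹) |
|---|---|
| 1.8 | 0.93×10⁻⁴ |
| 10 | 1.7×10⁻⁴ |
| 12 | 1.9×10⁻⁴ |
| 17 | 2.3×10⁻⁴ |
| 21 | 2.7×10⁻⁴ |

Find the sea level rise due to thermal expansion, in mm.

Layer 1 at 21 °C → α = 2.7×10⁻⁴ K⁻¹
Layer 2 at 17 °C → α = 2.3×10⁻⁴ K⁻¹
Layer 3 at 10 °C → α = 1.7×10⁻⁴ K⁻¹
Layer 4 at 1.8 °C → α = 0.93×10⁻⁴ K⁻¹
0–280 m: 2.7×10⁻⁴ × 1.6 × 280 = 0.12096 m
550 × 0.34 × 2.3×10⁻⁴ = 0.04301 m
0.53 × 730 × 1.7×10⁻⁴ = 0.065773 m
1100 × 0.93×10⁻⁴ × 0.25 = 0.025575 m
Δh = 0.12096 + 0.04301 + 0.065773 + 0.025575 = 0.255318 m

255 mm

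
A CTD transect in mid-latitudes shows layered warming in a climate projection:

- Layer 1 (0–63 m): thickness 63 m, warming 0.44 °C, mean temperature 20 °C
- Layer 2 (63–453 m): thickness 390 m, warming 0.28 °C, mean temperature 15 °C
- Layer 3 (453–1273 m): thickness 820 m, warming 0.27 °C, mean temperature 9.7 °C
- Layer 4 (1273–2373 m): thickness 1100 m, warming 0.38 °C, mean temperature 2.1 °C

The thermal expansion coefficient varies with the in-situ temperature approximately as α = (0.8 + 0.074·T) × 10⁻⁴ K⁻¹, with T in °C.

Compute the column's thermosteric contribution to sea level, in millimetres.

Layer 1: α = (0.8 + 0.074×20)×10⁻⁴ = 2.28×10⁻⁴ K⁻¹
Layer 2: α = (0.8 + 0.074×15)×10⁻⁴ = 1.91×10⁻⁴ K⁻¹
Layer 3: α = (0.8 + 0.074×9.7)×10⁻⁴ = 1.5178×10⁻⁴ K⁻¹
Layer 4: α = (0.8 + 0.074×2.1)×10⁻⁴ = 0.9554×10⁻⁴ K⁻¹
0–63 m: 2.28×10⁻⁴ × 63 × 0.44 = 0.00632016 m
390 × 0.28 × 1.91×10⁻⁴ = 0.0208572 m
Layer 3: 0.27 × 1.5178×10⁻⁴ × 820 = 0.033604092 m
0.38 × 1100 × 0.9554×10⁻⁴ = 0.03993572 m
Δh = 0.00632016 + 0.0208572 + 0.033604092 + 0.03993572 = 0.100717172 m ≈ 101 mm

101 mm of thermosteric rise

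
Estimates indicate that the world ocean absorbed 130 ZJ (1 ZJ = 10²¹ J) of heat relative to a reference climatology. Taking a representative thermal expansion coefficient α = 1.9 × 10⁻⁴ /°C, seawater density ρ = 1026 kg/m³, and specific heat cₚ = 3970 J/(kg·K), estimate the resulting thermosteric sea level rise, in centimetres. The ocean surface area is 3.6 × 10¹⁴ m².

Per unit area: Q = 130×10²¹ / (3.6×10¹⁴) ≈ 3.611×10⁸ J/m²
Δh = αQ/(ρcₚ) = 1.9×10⁻⁴ × 3.611×10⁸ / (1026 × 3970) ≈ 0.016844 m

Δh = 1.7 cm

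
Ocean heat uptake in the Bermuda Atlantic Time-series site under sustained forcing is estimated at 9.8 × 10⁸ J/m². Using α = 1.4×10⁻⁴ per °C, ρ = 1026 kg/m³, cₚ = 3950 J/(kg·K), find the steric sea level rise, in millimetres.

about 33.9 mm

Δh = αQ/(ρcₚ) = 1.4×10⁻⁴ × 9.8×10⁸ / (1026 × 3950) ≈ 0.033854 m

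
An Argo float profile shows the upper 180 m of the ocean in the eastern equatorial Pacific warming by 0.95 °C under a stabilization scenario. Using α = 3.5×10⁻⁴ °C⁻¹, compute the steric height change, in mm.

59.9 mm

Δh = αΔT·H = 3.5×10⁻⁴ × 0.95 × 180 = 0.05985 m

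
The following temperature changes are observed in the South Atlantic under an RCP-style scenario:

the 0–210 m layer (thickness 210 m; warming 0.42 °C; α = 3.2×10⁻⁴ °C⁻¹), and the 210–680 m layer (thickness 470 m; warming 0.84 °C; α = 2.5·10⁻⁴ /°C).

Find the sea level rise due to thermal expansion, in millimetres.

3.2×10⁻⁴ × 210 × 0.42 = 0.028224 m
Layer 2: 0.84 × 2.5×10⁻⁴ × 470 = 0.09870 m
Δh = 0.028224 + 0.09870 = 0.126924 m ≈ 130 mm

about 130 mm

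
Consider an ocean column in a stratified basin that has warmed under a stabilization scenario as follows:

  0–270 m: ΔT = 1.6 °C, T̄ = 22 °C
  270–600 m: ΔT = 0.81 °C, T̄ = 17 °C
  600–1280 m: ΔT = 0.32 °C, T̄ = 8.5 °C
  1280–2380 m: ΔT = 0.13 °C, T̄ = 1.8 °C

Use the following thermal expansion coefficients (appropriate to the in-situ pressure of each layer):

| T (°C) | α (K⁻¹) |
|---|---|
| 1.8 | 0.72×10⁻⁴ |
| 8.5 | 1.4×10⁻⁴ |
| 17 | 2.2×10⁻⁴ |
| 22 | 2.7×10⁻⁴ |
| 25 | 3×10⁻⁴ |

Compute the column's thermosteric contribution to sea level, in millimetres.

Δh ≈ 220 mm

Layer 1 at 22 °C → α = 2.7×10⁻⁴ K⁻¹
Layer 2 at 17 °C → α = 2.2×10⁻⁴ K⁻¹
Layer 3 at 8.5 °C → α = 1.4×10⁻⁴ K⁻¹
Layer 4 at 1.8 °C → α = 0.72×10⁻⁴ K⁻¹
Layer 1: 270 × 2.7×10⁻⁴ × 1.6 = 0.11664 m
2.2×10⁻⁴ × 0.81 × 330 = 0.058806 m
600–1280 m: 1.4×10⁻⁴ × 680 × 0.32 = 0.030464 m
Layer 4: 0.13 × 1100 × 0.72×10⁻⁴ = 0.010296 m
Δh = 0.11664 + 0.058806 + 0.030464 + 0.010296 = 0.216206 m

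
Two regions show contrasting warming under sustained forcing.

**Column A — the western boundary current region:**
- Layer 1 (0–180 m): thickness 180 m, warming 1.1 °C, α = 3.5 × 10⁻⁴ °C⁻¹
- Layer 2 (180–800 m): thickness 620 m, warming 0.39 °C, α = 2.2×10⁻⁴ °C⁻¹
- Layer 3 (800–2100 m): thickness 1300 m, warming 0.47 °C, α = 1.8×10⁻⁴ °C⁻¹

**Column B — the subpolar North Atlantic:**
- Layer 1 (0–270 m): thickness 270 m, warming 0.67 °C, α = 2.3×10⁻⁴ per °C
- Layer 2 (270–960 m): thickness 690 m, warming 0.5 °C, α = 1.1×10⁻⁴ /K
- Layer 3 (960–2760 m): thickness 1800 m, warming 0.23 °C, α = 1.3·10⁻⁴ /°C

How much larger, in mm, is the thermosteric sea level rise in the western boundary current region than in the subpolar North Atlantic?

Δh_A − Δh_B ≈ 99.1 mm

A Layer 1: 180 × 1.1 × 3.5×10⁻⁴ = 0.06930 m
A 0.39 × 620 × 2.2×10⁻⁴ = 0.053196 m
A 800–2100 m: 1.8×10⁻⁴ × 0.47 × 1300 = 0.10998 m
A total: 0.232476 m
B Layer 1: 270 × 2.3×10⁻⁴ × 0.67 = 0.041607 m
B Layer 2: 1.1×10⁻⁴ × 690 × 0.5 = 0.03795 m
B 1800 × 0.23 × 1.3×10⁻⁴ = 0.05382 m
B total: 0.133377 m
Difference: 0.232476 − 0.133377 = 0.099099 m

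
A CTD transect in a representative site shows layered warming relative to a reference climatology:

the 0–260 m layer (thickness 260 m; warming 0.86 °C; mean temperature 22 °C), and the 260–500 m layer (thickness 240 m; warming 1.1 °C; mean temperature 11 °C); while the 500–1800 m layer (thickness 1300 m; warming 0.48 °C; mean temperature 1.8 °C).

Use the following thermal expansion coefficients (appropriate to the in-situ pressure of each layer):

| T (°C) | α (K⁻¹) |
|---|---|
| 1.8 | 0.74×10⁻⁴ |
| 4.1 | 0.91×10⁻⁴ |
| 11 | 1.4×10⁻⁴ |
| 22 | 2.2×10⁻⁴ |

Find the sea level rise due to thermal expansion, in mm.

Δh = 132 mm

Layer 1 at 22 °C → α = 2.2×10⁻⁴ K⁻¹
Layer 2 at 11 °C → α = 1.4×10⁻⁴ K⁻¹
Layer 3 at 1.8 °C → α = 0.74×10⁻⁴ K⁻¹
0–260 m: 260 × 2.2×10⁻⁴ × 0.86 = 0.049192 m
260–500 m: 1.1 × 240 × 1.4×10⁻⁴ = 0.03696 m
1300 × 0.48 × 0.74×10⁻⁴ = 0.046176 m
Δh = 0.049192 + 0.03696 + 0.046176 = 0.132328 m ≈ 132 mm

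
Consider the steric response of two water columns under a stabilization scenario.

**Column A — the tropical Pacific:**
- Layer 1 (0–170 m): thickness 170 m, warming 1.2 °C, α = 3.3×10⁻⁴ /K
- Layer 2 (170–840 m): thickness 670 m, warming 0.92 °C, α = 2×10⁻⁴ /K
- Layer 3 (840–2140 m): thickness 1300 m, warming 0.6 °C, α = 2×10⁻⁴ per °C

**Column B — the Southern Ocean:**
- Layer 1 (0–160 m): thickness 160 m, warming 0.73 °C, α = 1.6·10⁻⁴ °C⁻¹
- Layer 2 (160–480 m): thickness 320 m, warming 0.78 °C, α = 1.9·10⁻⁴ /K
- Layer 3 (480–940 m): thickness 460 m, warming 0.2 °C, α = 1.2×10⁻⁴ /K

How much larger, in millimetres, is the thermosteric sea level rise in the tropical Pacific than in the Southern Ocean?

Δh_A − Δh_B ≈ 269 mm

A Layer 1: 3.3×10⁻⁴ × 170 × 1.2 = 0.06732 m
A 170–840 m: 2×10⁻⁴ × 670 × 0.92 = 0.12328 m
A Layer 3: 0.6 × 2×10⁻⁴ × 1300 = 0.15600 m
A total: 0.34660 m
B 0–160 m: 160 × 0.73 × 1.6×10⁻⁴ = 0.018688 m
B 160–480 m: 1.9×10⁻⁴ × 0.78 × 320 = 0.047424 m
B 0.2 × 1.2×10⁻⁴ × 460 = 0.01104 m
B total: 0.077152 m
Difference: 0.34660 − 0.077152 = 0.269448 m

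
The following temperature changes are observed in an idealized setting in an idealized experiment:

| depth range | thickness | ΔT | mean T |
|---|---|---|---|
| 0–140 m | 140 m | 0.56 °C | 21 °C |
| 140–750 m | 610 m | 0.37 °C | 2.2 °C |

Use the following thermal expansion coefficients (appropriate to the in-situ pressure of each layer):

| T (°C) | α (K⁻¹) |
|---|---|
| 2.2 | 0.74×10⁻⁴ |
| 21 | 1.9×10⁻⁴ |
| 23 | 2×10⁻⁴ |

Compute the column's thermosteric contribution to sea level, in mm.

Layer 1 at 21 °C → α = 1.9×10⁻⁴ K⁻¹
Layer 2 at 2.2 °C → α = 0.74×10⁻⁴ K⁻¹
140 × 0.56 × 1.9×10⁻⁴ = 0.014896 m
Layer 2: 0.74×10⁻⁴ × 610 × 0.37 = 0.0167018 m
Δh = 0.014896 + 0.0167018 = 0.0315978 m ≈ 32 mm

Δh ≈ 32 mm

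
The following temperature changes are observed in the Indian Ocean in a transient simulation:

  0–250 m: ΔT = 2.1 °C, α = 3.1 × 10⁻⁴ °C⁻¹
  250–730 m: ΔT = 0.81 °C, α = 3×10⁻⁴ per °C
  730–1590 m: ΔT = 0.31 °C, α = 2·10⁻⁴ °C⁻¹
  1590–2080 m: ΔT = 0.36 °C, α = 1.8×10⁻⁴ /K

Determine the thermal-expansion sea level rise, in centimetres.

0–250 m: 2.1 × 250 × 3.1×10⁻⁴ = 0.16275 m
250–730 m: 0.81 × 3×10⁻⁴ × 480 = 0.11664 m
0.31 × 2×10⁻⁴ × 860 = 0.05332 m
1.8×10⁻⁴ × 490 × 0.36 = 0.031752 m
Δh = 0.16275 + 0.11664 + 0.05332 + 0.031752 = 0.364462 m

36 cm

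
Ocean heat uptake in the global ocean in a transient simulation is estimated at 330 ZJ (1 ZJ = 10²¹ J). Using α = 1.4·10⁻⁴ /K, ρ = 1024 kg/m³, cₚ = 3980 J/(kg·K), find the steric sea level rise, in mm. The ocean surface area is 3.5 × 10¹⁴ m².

Per unit area: Q = 330×10²¹ / (3.5×10¹⁴) ≈ 9.429×10⁸ J/m²
Δh = αQ/(ρcₚ) = 1.4×10⁻⁴ × 9.429×10⁸ / (1024 × 3980) ≈ 0.03239 m

32 mm of thermosteric rise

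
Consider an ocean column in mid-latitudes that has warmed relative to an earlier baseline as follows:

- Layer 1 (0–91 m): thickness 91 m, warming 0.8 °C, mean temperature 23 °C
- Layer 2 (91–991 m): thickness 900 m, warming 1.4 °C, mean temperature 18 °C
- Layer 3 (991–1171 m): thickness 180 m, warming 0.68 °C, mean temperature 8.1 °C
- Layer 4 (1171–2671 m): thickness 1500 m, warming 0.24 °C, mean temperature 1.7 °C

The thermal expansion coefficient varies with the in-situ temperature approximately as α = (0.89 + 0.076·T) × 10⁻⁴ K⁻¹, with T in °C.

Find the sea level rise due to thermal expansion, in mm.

359 mm

Layer 1: α = (0.89 + 0.076×23)×10⁻⁴ = 2.638×10⁻⁴ K⁻¹
Layer 2: α = (0.89 + 0.076×18)×10⁻⁴ = 2.258×10⁻⁴ K⁻¹
Layer 3: α = (0.89 + 0.076×8.1)×10⁻⁴ = 1.5056×10⁻⁴ K⁻¹
Layer 4: α = (0.89 + 0.076×1.7)×10⁻⁴ = 1.0192×10⁻⁴ K⁻¹
2.638×10⁻⁴ × 91 × 0.8 = 0.01920464 m
91–991 m: 2.258×10⁻⁴ × 900 × 1.4 = 0.284508 m
Layer 3: 0.68 × 1.5056×10⁻⁴ × 180 = 0.018428544 m
1171–2671 m: 1500 × 1.0192×10⁻⁴ × 0.24 = 0.0366912 m
Δh = 0.01920464 + 0.284508 + 0.018428544 + 0.0366912 = 0.358832384 m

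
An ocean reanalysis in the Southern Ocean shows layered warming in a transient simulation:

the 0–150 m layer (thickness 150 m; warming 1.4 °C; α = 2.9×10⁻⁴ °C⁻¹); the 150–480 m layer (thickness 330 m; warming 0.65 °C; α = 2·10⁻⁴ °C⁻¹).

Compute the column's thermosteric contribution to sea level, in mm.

about 100 mm

1.4 × 150 × 2.9×10⁻⁴ = 0.06090 m
Layer 2: 2×10⁻⁴ × 330 × 0.65 = 0.04290 m
Δh = 0.06090 + 0.04290 = 0.10380 m ≈ 100 mm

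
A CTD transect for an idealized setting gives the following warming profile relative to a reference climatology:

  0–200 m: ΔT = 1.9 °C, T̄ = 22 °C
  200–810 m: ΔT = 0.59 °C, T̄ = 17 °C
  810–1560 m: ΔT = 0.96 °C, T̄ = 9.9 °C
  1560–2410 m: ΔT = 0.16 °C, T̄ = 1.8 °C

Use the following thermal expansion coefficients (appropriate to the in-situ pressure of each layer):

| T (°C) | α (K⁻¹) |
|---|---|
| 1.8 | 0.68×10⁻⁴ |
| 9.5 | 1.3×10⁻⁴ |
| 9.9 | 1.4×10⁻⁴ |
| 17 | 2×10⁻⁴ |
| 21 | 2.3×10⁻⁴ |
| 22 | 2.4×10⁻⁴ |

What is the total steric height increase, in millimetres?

Δh = 273 mm

Layer 1 at 22 °C → α = 2.4×10⁻⁴ K⁻¹
Layer 2 at 17 °C → α = 2×10⁻⁴ K⁻¹
Layer 3 at 9.9 °C → α = 1.4×10⁻⁴ K⁻¹
Layer 4 at 1.8 °C → α = 0.68×10⁻⁴ K⁻¹
0–200 m: 2.4×10⁻⁴ × 200 × 1.9 = 0.09120 m
200–810 m: 2×10⁻⁴ × 610 × 0.59 = 0.07198 m
Layer 3: 750 × 1.4×10⁻⁴ × 0.96 = 0.10080 m
1560–2410 m: 0.16 × 850 × 0.68×10⁻⁴ = 0.009248 m
Δh = 0.09120 + 0.07198 + 0.10080 + 0.009248 = 0.273228 m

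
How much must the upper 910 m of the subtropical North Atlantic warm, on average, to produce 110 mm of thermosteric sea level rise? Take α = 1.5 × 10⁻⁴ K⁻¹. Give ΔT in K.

ΔT = Δh/(αH) = 0.11 / (1.5×10⁻⁴ × 910) ≈ 0.8059 K

0.806 K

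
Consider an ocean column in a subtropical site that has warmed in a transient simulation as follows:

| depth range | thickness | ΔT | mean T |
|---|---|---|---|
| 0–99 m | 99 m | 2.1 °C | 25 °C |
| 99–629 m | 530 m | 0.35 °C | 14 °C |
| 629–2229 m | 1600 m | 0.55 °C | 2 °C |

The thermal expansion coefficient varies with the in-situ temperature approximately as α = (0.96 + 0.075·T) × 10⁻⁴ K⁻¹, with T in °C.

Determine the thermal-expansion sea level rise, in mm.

Δh = 190 mm

Layer 1: α = (0.96 + 0.075×25)×10⁻⁴ = 2.835×10⁻⁴ K⁻¹
Layer 2: α = (0.96 + 0.075×14)×10⁻⁴ = 2.01×10⁻⁴ K⁻¹
Layer 3: α = (0.96 + 0.075×2)×10⁻⁴ = 1.11×10⁻⁴ K⁻¹
0–99 m: 99 × 2.1 × 2.835×10⁻⁴ = 0.05893965 m
0.35 × 2.01×10⁻⁴ × 530 = 0.0372855 m
629–2229 m: 1600 × 0.55 × 1.11×10⁻⁴ = 0.09768 m
Δh = 0.05893965 + 0.0372855 + 0.09768 = 0.19390515 m ≈ 190 mm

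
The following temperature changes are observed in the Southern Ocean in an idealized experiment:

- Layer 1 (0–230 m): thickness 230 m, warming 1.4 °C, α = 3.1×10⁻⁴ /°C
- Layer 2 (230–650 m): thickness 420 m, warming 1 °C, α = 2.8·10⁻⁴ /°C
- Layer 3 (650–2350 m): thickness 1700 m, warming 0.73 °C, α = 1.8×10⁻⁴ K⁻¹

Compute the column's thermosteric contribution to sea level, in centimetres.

0–230 m: 1.4 × 230 × 3.1×10⁻⁴ = 0.09982 m
2.8×10⁻⁴ × 420 × 1 = 0.11760 m
Layer 3: 0.73 × 1700 × 1.8×10⁻⁴ = 0.22338 m
Δh = 0.09982 + 0.11760 + 0.22338 = 0.44080 m

44.1 cm of thermosteric rise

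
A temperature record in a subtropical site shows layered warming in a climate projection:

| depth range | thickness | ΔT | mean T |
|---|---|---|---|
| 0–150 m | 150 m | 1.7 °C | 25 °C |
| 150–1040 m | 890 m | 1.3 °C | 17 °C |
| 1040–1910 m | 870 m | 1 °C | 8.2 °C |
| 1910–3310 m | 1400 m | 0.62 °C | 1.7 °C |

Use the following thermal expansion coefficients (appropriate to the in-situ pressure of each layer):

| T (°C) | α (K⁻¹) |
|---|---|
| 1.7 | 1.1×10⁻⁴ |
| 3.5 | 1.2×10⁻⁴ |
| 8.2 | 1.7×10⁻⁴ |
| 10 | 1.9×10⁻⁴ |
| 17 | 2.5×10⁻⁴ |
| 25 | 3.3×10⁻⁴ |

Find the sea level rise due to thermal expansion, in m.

about 0.617 m

Layer 1 at 25 °C → α = 3.3×10⁻⁴ K⁻¹
Layer 2 at 17 °C → α = 2.5×10⁻⁴ K⁻¹
Layer 3 at 8.2 °C → α = 1.7×10⁻⁴ K⁻¹
Layer 4 at 1.7 °C → α = 1.1×10⁻⁴ K⁻¹
Layer 1: 1.7 × 3.3×10⁻⁴ × 150 = 0.08415 m
150–1040 m: 2.5×10⁻⁴ × 890 × 1.3 = 0.28925 m
1 × 870 × 1.7×10⁻⁴ = 0.14790 m
Layer 4: 1400 × 0.62 × 1.1×10⁻⁴ = 0.09548 m
Δh = 0.08415 + 0.28925 + 0.14790 + 0.09548 = 0.61678 m ≈ 0.617 m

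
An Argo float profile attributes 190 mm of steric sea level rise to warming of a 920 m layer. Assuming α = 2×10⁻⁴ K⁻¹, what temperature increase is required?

ΔT = Δh/(αH) = 0.19 / (2×10⁻⁴ × 920) ≈ 1.033 °C

ΔT ≈ 1.03 °C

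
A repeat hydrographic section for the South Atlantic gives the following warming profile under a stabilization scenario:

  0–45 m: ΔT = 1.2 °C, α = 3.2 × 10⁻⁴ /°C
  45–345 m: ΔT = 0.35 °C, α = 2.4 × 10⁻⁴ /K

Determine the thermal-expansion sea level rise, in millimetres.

Layer 1: 45 × 1.2 × 3.2×10⁻⁴ = 0.01728 m
45–345 m: 300 × 0.35 × 2.4×10⁻⁴ = 0.02520 m
Δh = 0.01728 + 0.02520 = 0.04248 m ≈ 42.5 mm

about 42.5 mm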